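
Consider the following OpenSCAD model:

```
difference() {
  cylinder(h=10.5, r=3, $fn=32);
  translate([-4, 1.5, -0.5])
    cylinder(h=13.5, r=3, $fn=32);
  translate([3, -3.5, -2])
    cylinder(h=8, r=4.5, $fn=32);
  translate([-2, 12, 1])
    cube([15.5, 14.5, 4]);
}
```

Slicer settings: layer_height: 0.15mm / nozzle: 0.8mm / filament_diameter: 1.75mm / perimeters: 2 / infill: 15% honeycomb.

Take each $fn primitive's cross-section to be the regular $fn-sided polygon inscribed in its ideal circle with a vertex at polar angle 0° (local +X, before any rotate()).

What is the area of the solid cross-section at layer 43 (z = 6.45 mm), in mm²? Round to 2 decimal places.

23.17 mm²

At z = 6.45 mm: the r=3 cylinder contributes a regular 32-gon of circumradius 3 (area = (32/2)·3.000²·sin(360°/32) = 28.09 mm²); the r=3 cylinder at (-4, 1.5) gives a regular 32-gon of circumradius 3 (constant along its height) (area = (32/2)·3.000²·sin(360°/32) = 28.09 mm²); the cylinder at (3, -3.5) is absent (z outside [-2, 6]); the cube at (-2, 12) is not intersected at this z (z outside [1, 5]); Subtracting the remaining from the first: starting from the r=3 cylinder (28.09 mm²), the r=3 cylinder at (-4, 1.5) partially overlaps it — only the 4.92 mm² overlap (of its 28.09 mm²) is removed, clipping the outline — area = 23.17 mm². Overall, the cross-section is a single solid region. Net area = 23.17 mm².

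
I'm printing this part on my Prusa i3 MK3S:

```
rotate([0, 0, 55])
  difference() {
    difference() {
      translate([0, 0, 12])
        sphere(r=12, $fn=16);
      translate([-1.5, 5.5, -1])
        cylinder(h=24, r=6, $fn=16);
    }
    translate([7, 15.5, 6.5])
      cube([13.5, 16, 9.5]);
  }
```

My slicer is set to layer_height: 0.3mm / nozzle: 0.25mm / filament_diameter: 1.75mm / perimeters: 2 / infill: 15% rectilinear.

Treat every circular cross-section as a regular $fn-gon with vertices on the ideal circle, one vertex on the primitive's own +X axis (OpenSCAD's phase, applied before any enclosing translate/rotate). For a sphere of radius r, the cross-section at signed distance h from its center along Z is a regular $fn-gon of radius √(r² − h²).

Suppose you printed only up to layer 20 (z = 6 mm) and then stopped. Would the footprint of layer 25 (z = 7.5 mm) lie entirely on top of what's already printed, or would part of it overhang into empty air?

part overhangs

Compare the two slices. At z = 6: the r=12 sphere slices to a regular 16-gon of circumradius 10.392 (√(r²−h²) with h=6 from center) (area = (16/2)·10.392²·sin(360°/16) = 330.64 mm²); the r=6 cylinder at (-1.5, 5.5) contributes a regular 16-gon of circumradius 6 (area = (16/2)·6.000²·sin(360°/16) = 110.21 mm²); After the difference (first − rest): starting from the r=12 sphere (330.64 mm²), the r=6 cylinder at (-1.5, 5.5) partially overlaps it — only the 100.38 mm² overlap (of its 110.21 mm²) is removed, clipping the outline — area = 230.26 mm²; the cube at (7, 15.5) does not reach this height (z outside [6.5, 16]); After the difference (first − rest): none of the subtracted shapes is present at this height, so that combined region is unchanged — area = 230.26 mm²; (rotated 55° about Z; rotation is an isometry so areas/perimeters/island counts are preserved). At z = 7.5: the r=12 sphere contributes a regular 16-gon of circumradius √(12²−4.5²) = 11.124 (area = (16/2)·11.124²·sin(360°/16) = 378.86 mm²); the r=6 cylinder at (-1.5, 5.5) gives a regular 16-gon of circumradius 6 (constant along its height) (area = (16/2)·6.000²·sin(360°/16) = 110.21 mm²); After the difference (first − rest): starting from the r=12 sphere (378.86 mm²), the r=6 cylinder at (-1.5, 5.5) partially overlaps it — only the 106.97 mm² overlap (of its 110.21 mm²) is removed, clipping the outline — area = 271.89 mm²; the 13.5×16 cube at (7, 15.5) contributes its full rectangle (area 216.00 mm²); Subtracting the remaining from the first: starting from that combined region (271.89 mm²), the 13.5×16 cube at (7, 15.5) misses the remaining region (no effect) — area = 271.89 mm²; (rotated 55° about Z; rotation is an isometry so areas/perimeters/island counts are preserved). Checking containment: at z = 7.5 the cross-section extends beyond the z = 6 cross-section by about 41.63 mm².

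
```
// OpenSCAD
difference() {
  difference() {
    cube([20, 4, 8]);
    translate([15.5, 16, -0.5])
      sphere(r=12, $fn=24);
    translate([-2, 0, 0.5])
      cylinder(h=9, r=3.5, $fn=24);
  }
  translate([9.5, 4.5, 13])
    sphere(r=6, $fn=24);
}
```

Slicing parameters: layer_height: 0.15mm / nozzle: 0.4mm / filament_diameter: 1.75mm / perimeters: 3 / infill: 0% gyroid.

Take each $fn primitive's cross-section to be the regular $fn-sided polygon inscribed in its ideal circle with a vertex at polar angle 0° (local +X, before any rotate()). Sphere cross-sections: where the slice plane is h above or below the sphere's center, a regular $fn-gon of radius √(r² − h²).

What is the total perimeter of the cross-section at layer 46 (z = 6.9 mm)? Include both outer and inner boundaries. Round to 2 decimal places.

47.00 mm

At z = 6.9 mm: the 20×4 cube contributes its full rectangle (perimeter 48.00 mm); the sphere at (15.5, 16): section is a regular 24-gon, circumradius = √(r²−h²) = √(12²−7.4²) = 9.447 (perimeter = 2·24·9.447·sin(180°/24) = 59.19 mm); the r=3.5 cylinder at (-2, 0) gives a regular 24-gon of circumradius 3.5 (constant along its height) (perimeter = 2·24·3.500·sin(180°/24) = 21.93 mm); Taking the first minus the rest: starting from the 20×4 cube, the r=12 sphere at (15.5, 16) misses the remaining region (no effect); the r=3.5 cylinder at (-2, 0) partially overlaps it — only the 2.96 mm² overlap (of its 38.05 mm²) is removed, clipping the outline — boundary = 47.00 mm; the sphere at (9.5, 4.5) is absent (|z−center|=6.100 > r=6); Subtracting the remaining from the first: none of the subtracted shapes is present at this height, so the result so far is unchanged — boundary = 47.00 mm. Overall, the cross-section is a single solid region. Total boundary length (outer) = 47.00 mm.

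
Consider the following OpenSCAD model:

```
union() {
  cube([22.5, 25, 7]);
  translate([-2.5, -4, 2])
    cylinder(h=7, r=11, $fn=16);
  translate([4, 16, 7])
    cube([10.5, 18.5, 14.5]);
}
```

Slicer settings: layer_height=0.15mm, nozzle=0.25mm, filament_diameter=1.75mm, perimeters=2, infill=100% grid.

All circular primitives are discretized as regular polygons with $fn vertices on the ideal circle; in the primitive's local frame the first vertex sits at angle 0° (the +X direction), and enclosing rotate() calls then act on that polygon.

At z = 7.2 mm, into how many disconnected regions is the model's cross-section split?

At z = 7.2 mm: the cube is not intersected at this z (z outside [0, 7]); the cylinder at (-2.5, -4): section is a regular 16-gon, circumradius r=11; the 10.5×18.5 cube at (4, 16) contributes its full rectangle; Merging all regions: the 2 present regions are separate (no shared area or edge), so areas and boundary lengths simply add and each stays a separate island — 2 connected regions. The result has 2 disconnected regions.

2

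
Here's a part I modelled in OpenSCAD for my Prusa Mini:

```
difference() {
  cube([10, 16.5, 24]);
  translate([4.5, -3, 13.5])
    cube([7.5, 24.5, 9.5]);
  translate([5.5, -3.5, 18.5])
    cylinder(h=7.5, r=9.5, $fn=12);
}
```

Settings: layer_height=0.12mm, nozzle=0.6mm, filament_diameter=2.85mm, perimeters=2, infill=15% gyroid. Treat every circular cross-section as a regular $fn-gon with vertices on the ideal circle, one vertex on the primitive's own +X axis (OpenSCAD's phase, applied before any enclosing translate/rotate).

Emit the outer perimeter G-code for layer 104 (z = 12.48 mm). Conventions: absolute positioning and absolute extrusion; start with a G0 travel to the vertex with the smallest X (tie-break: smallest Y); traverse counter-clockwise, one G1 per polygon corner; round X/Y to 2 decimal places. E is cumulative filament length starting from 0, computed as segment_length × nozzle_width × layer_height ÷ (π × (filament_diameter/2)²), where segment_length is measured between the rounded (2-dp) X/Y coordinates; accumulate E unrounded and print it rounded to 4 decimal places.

At z = 12.48 mm: the 10×16.5 cube contributes its full rectangle; the cube at (4.5, -3) is not intersected at this z (z outside [13.5, 23]); the cylinder at (5.5, -3.5) is absent (z outside [18.5, 26]); Taking the first minus the rest: none of the subtracted shapes is present at this height, so the 10×16.5 cube is unchanged — 1 connected region. The outline is a single polygon with 4 vertices. Extrusion per mm of travel: 0.6 × 0.12 / (π × 1.425²) = 0.011286. Accumulating E over each segment gives final E = 0.5982.

G0 X0.00 Y0.00 Z12.48
G1 X10.00 Y0.00 E0.1129
G1 X10.00 Y16.50 E0.2991
G1 X0.00 Y16.50 E0.4120
G1 X0.00 Y0.00 E0.5982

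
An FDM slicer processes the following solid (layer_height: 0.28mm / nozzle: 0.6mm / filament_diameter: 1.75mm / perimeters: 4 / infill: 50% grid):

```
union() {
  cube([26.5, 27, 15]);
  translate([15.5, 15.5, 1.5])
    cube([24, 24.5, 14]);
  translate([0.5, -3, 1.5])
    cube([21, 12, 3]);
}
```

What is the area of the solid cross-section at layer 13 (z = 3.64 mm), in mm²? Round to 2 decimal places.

At z = 3.64 mm: the cube (footprint 26.5×27) is included at this height (area 715.50 mm²); the cube at (15.5, 15.5) (footprint 24×24.5) is included at this height (area 588.00 mm²); the cube at (0.5, -3) (footprint 21×12) is included at this height (area 252.00 mm²); Merging all regions: the regions partially overlap — summed areas 1555.50 mm² minus the doubly-counted overlap 315.50 mm² gives 1240.00 mm² — area = 1240.00 mm². Overall, the cross-section is a single solid region. Net area = 1240.00 mm².

1240.00 mm²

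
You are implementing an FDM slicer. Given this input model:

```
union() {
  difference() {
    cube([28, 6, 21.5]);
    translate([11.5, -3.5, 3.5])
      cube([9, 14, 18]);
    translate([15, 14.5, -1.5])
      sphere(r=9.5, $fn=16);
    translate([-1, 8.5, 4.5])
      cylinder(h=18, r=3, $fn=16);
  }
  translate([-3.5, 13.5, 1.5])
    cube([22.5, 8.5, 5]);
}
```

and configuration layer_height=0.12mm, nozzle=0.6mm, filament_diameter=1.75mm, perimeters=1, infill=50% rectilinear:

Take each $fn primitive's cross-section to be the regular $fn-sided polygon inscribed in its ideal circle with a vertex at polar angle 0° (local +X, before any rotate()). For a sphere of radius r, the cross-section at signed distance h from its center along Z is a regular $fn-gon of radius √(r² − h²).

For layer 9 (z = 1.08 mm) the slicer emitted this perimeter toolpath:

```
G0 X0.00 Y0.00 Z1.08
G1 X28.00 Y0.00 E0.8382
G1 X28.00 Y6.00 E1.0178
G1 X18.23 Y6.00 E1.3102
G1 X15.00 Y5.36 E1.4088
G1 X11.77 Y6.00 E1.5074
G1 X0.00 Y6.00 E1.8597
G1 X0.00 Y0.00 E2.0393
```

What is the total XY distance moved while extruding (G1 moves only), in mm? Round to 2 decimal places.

68.13 mm

Sum the Euclidean lengths of each G1 segment: total = 68.13 mm.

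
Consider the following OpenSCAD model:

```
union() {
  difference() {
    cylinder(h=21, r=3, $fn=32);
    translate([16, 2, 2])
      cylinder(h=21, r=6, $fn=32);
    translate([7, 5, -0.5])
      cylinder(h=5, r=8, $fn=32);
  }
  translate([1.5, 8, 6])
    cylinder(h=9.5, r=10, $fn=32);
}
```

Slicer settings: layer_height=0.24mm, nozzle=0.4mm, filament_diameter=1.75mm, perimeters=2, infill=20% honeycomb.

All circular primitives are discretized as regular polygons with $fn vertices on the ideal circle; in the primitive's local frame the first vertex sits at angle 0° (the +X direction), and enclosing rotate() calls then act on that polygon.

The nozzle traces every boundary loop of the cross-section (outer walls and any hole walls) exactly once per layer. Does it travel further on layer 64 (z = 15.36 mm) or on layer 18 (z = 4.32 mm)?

layer 64 (z = 15.36 mm)

Layer 64 (z = 15.36): the cylinder: section is a regular 32-gon, circumradius r=3 (perimeter = 2·32·3.000·sin(180°/32) = 18.82 mm); the r=6 cylinder at (16, 2) gives a regular 32-gon of circumradius 6 (constant along its height) (perimeter = 2·32·6.000·sin(180°/32) = 37.64 mm); the cylinder at (7, 5) is not intersected at this z (z outside [-0.5, 4.5]); After the difference (first − rest): starting from the r=3 cylinder, the r=6 cylinder at (16, 2) misses the remaining region (no effect) — boundary = 18.82 mm; the r=10 cylinder at (1.5, 8) gives a regular 32-gon of circumradius 10 (constant along its height) (perimeter = 2·32·10.000·sin(180°/32) = 62.73 mm); Combining (union): the regions partially overlap (shared area 23.75 mm²), so the edge portions inside another operand are dropped and the merged outline is re-measured after clipping — boundary = 63.78 mm. So its perimeter = 63.78 mm. Layer 18 (z = 4.32): the r=3 cylinder gives a regular 32-gon of circumradius 3 (constant along its height) (perimeter = 2·32·3.000·sin(180°/32) = 18.82 mm); the r=6 cylinder at (16, 2) contributes a regular 32-gon of circumradius 6 (perimeter = 2·32·6.000·sin(180°/32) = 37.64 mm); the cylinder at (7, 5): section is a regular 32-gon, circumradius r=8 (perimeter = 2·32·8.000·sin(180°/32) = 50.18 mm); After the difference (first − rest): starting from the r=3 cylinder, the r=6 cylinder at (16, 2) misses the remaining region (no effect); the r=8 cylinder at (7, 5) partially overlaps it — only the 9.32 mm² overlap (of its 199.77 mm²) is removed, clipping the outline — boundary = 17.38 mm; the cylinder at (1.5, 8) does not reach this height (z outside [6, 15.5]); Taking the union: only that combined region is present, so the union is just that shape — boundary = 17.38 mm. So its perimeter = 17.38 mm. Layer 64 is larger (63.78 vs 17.38 mm).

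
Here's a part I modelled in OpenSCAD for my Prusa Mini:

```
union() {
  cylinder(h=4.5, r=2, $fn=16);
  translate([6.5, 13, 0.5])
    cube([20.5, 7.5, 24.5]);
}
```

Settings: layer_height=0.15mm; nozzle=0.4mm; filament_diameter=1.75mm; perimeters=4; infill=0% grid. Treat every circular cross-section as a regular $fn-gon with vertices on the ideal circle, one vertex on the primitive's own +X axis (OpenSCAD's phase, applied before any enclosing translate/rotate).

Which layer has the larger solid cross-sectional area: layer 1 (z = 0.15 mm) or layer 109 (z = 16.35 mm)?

layer 109 (z = 16.35 mm)

Layer 1 (z = 0.15): the cylinder: section is a regular 16-gon, circumradius r=2 (area = (16/2)·2.000²·sin(360°/16) = 12.25 mm²); the cube at (6.5, 13) does not reach this height (z outside [0.5, 25]); Merging all regions: only the r=2 cylinder is present, so the union is just that shape — area = 12.25 mm². So its area = 12.25 mm². Layer 109 (z = 16.35): the cylinder is not intersected at this z (z outside [0, 4.5]); the cube at (6.5, 13) is present — its section is the full 20.5×7.5 rectangle (area 153.75 mm²); Taking the union: only the 20.5×7.5 cube at (6.5, 13) is present, so the union is just that shape — area = 153.75 mm². So its area = 153.75 mm². Layer 109 is larger (153.75 vs 12.25 mm²).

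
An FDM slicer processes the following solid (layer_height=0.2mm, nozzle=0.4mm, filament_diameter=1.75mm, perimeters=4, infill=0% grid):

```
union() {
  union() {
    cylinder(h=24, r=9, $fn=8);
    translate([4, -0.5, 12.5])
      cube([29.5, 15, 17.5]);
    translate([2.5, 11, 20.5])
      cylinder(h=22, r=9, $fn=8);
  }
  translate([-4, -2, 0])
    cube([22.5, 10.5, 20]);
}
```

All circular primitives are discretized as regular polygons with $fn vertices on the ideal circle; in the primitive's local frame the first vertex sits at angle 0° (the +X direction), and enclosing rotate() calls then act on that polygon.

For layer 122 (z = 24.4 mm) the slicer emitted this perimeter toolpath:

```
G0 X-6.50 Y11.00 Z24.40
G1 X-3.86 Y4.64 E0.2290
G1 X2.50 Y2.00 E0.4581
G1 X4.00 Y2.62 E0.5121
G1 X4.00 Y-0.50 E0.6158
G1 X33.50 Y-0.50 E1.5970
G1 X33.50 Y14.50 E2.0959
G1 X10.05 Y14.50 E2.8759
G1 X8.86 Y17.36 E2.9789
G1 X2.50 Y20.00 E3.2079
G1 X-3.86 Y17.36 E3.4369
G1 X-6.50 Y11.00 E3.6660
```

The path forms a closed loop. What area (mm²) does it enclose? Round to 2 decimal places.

Apply the shoelace formula to the sequence of (X, Y) vertices; enclosed area = 603.55 mm².

603.55 mm²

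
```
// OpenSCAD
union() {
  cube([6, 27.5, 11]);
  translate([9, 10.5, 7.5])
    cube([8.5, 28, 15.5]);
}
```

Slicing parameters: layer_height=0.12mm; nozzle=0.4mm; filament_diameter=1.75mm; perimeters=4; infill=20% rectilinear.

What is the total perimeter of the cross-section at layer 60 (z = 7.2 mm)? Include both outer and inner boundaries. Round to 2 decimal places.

67.00 mm

At z = 7.2 mm: the cube (footprint 6×27.5) is included at this height (perimeter 67.00 mm); the cube at (9, 10.5) is not intersected at this z (z outside [7.5, 23]); Taking the union: only the 6×27.5 cube is present, so the union is just that shape — boundary = 67.00 mm. Overall, the cross-section is a single solid region. Total boundary length (outer) = 67.00 mm.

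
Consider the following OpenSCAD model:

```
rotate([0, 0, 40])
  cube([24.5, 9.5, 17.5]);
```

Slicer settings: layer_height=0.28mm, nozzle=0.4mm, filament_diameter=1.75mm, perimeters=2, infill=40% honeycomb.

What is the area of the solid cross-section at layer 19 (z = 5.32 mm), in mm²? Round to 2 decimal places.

232.75 mm²

At z = 5.32 mm: the cube is present — its section is the full 24.5×9.5 rectangle (area 232.75 mm²); (rotated 40° about Z; rotation is an isometry so areas/perimeters/island counts are preserved). Overall, the cross-section is a single solid region. Net area = 232.75 mm².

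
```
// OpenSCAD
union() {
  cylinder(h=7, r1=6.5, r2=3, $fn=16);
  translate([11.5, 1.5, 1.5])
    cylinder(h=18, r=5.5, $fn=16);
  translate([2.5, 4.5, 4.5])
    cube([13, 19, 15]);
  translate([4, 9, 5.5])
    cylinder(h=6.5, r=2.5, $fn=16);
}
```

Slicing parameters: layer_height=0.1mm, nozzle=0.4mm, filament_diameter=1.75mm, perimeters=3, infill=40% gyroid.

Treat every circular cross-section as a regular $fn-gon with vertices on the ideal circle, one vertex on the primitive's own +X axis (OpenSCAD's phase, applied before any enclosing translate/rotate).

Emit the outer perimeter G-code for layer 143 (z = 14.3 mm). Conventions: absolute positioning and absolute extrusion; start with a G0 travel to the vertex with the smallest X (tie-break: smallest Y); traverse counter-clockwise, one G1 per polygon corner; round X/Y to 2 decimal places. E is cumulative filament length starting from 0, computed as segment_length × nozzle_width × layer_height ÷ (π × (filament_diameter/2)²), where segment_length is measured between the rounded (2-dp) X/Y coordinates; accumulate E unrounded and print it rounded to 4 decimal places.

G0 X2.50 Y4.50 Z14.30
G1 X7.02 Y4.50 E0.0752
G1 X6.42 Y3.60 E0.0932
G1 X6.00 Y1.50 E0.1288
G1 X6.42 Y-0.60 E0.1644
G1 X7.61 Y-2.39 E0.2001
G1 X9.40 Y-3.58 E0.2359
G1 X11.50 Y-4.00 E0.2715
G1 X13.60 Y-3.58 E0.3071
G1 X15.39 Y-2.39 E0.3429
G1 X16.58 Y-0.60 E0.3786
G1 X17.00 Y1.50 E0.4142
G1 X16.58 Y3.60 E0.4498
G1 X15.50 Y5.22 E0.4822
G1 X15.50 Y23.50 E0.7862
G1 X2.50 Y23.50 E1.0024
G1 X2.50 Y4.50 E1.3184

At z = 14.3 mm: the cone is not intersected at this z (z outside [0, 7]); the r=5.5 cylinder at (11.5, 1.5) gives a regular 16-gon of circumradius 5.5 (constant along its height); the cube at (2.5, 4.5) (footprint 13×19) is included at this height; the cylinder at (4, 9) is absent (z outside [5.5, 12]); Merging all regions: the regions partially overlap (shared area 15.30 mm²), so overlapping operands fuse into one piece — 1 connected region. The outline is a single polygon with 16 vertices. Extrusion per mm of travel: 0.4 × 0.1 / (π × 0.875²) = 0.016630. Accumulating E over each segment gives final E = 1.3184.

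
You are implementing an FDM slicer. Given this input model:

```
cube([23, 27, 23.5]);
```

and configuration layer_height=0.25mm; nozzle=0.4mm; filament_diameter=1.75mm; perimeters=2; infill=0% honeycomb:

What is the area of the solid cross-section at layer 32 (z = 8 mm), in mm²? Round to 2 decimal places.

621.00 mm²

At z = 8 mm: the cube is present — its section is the full 23×27 rectangle (area 621.00 mm²). Overall, the cross-section is a single solid region. Net area = 621.00 mm².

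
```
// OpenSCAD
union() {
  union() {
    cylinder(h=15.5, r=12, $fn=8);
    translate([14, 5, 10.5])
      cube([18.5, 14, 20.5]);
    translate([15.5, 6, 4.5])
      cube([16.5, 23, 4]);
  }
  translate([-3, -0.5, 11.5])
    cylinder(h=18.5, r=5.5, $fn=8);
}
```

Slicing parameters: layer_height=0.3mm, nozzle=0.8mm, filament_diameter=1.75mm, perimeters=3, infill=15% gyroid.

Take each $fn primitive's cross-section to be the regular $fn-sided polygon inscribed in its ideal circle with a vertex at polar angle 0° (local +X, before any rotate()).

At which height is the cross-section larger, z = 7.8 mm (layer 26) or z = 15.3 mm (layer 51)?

Layer 26 (z = 7.8): the r=12 cylinder gives a regular 8-gon of circumradius 12 (constant along its height) (area = (8/2)·12.000²·sin(360°/8) = 407.29 mm²); the cube at (14, 5) does not reach this height (z outside [10.5, 31]); the cube at (15.5, 6) (footprint 16.5×23) is included at this height (area 379.50 mm²); Combining (union): the 2 present regions are separate (no shared area or edge), so areas and boundary lengths simply add and each stays a separate island — area = 786.79 mm²; the cylinder at (-3, -0.5) is absent (z outside [11.5, 30]); Merging all regions: only that combined region is present, so the union is just that shape — area = 786.79 mm². So its area = 786.79 mm². Layer 51 (z = 15.3): the r=12 cylinder gives a regular 8-gon of circumradius 12 (constant along its height) (area = (8/2)·12.000²·sin(360°/8) = 407.29 mm²); the 18.5×14 cube at (14, 5) contributes its full rectangle (area 259.00 mm²); the cube at (15.5, 6) does not reach this height (z outside [4.5, 8.5]); Taking the union: the 2 present regions are separate (no shared area or edge), so areas and boundary lengths simply add and each stays a separate island — area = 666.29 mm²; the r=5.5 cylinder at (-3, -0.5) contributes a regular 8-gon of circumradius 5.5 (area = (8/2)·5.500²·sin(360°/8) = 85.56 mm²); Merging all regions: the r=5.5 cylinder at (-3, -0.5) lies entirely inside that combined region, so the union is just that combined region — area = 666.29 mm². So its area = 666.29 mm². Layer 26 is larger (786.79 vs 666.29 mm²).

layer 26 (z = 7.8 mm)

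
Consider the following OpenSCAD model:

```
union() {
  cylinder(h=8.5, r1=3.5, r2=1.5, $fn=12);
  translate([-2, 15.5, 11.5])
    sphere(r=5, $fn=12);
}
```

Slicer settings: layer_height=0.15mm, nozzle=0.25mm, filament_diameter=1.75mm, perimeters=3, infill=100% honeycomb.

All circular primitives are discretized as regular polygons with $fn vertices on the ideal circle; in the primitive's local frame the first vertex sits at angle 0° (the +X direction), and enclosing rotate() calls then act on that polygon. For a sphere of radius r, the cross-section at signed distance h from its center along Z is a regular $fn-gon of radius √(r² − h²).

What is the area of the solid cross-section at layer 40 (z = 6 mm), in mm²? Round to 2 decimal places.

At z = 6 mm: the cone (r1=3.5→r2=1.5) has section circumradius 2.088 here — a regular 12-gon (area = (12/2)·2.088²·sin(360°/12) = 13.08 mm²); the sphere at (-2, 15.5) is absent (|z−center|=5.500 > r=5); Combining (union): only the cone is present, so the union is just that shape — area = 13.08 mm². Overall, the cross-section is a single solid region. Net area = 13.08 mm².

13.08 mm²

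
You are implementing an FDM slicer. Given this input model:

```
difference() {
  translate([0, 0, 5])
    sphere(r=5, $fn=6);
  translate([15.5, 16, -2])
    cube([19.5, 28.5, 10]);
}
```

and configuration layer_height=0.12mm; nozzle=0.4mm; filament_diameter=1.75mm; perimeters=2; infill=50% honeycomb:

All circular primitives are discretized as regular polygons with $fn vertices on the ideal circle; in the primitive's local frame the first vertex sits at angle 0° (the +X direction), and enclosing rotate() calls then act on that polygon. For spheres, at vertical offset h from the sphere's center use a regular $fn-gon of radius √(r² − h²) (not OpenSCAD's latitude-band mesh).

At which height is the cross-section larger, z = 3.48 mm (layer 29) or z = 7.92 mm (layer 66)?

layer 29 (z = 3.48 mm)

Layer 29 (z = 3.48): the r=5 sphere slices to a regular 6-gon of circumradius 4.763 (√(r²−h²) with h=1.52 from center) (area = (6/2)·4.763²·sin(360°/6) = 58.95 mm²); the 19.5×28.5 cube at (15.5, 16) contributes its full rectangle (area 555.75 mm²); After the difference (first − rest): starting from the r=5 sphere (58.95 mm²), the 19.5×28.5 cube at (15.5, 16) misses the remaining region (no effect) — area = 58.95 mm². So its area = 58.95 mm². Layer 66 (z = 7.92): the r=5 sphere contributes a regular 6-gon of circumradius √(5²−2.92²) = 4.059 (area = (6/2)·4.059²·sin(360°/6) = 42.80 mm²); the cube at (15.5, 16) is present — its section is the full 19.5×28.5 rectangle (area 555.75 mm²); After the difference (first − rest): starting from the r=5 sphere (42.80 mm²), the 19.5×28.5 cube at (15.5, 16) misses the remaining region (no effect) — area = 42.80 mm². So its area = 42.80 mm². Layer 29 is larger (58.95 vs 42.80 mm²).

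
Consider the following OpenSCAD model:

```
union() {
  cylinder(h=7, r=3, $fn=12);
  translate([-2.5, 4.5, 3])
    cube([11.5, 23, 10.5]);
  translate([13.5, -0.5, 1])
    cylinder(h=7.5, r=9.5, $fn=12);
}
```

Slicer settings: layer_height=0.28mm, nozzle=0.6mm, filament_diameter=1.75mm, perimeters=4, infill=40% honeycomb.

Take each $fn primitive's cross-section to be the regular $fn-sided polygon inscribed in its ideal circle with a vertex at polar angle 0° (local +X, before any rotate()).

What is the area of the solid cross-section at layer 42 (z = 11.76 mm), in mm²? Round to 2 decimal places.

264.50 mm²

At z = 11.76 mm: the cylinder is absent (z outside [0, 7]); the cube at (-2.5, 4.5) (footprint 11.5×23) is included at this height (area 264.50 mm²); the cylinder at (13.5, -0.5) does not reach this height (z outside [1, 8.5]); Combining (union): only the 11.5×23 cube at (-2.5, 4.5) is present, so the union is just that shape — area = 264.50 mm². Overall, the cross-section is a single solid region. Net area = 264.50 mm².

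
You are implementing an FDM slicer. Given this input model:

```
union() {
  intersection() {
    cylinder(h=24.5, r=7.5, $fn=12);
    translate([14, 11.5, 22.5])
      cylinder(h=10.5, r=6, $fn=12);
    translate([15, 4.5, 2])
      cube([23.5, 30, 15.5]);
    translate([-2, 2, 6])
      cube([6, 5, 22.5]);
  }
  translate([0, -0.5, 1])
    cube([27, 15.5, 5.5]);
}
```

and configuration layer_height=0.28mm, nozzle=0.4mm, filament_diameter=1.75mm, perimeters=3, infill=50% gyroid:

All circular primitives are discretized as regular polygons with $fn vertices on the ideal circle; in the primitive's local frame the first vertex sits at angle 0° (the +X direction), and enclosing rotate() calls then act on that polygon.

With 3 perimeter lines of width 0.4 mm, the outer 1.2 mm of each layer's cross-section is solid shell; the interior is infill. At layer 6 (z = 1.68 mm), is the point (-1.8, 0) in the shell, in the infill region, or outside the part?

outside

At z = 1.68 mm: the cylinder: section is a regular 12-gon, circumradius r=7.5; the cylinder at (14, 11.5) does not reach this height (z outside [22.5, 33]); the cube at (15, 4.5) does not reach this height (z outside [2, 17.5]); the cube at (-2, 2) is absent (z outside [6, 28.5]); After intersecting: at least one operand is absent at this height, so nothing remains; the cube at (0, -0.5) is present — its section is the full 27×15.5 rectangle; Taking the union: only the 27×15.5 cube at (0, -0.5) is present, so the union is just that shape — 1 connected region. Overall, the cross-section is a single solid region. The nearest boundary edge runs (0.00, 15.00)→(0.00, -0.50); distance from the point to it = 1.80 mm. The point is not inside any of the regions above, so it lies outside the cross-section (1.80 mm from the nearest boundary).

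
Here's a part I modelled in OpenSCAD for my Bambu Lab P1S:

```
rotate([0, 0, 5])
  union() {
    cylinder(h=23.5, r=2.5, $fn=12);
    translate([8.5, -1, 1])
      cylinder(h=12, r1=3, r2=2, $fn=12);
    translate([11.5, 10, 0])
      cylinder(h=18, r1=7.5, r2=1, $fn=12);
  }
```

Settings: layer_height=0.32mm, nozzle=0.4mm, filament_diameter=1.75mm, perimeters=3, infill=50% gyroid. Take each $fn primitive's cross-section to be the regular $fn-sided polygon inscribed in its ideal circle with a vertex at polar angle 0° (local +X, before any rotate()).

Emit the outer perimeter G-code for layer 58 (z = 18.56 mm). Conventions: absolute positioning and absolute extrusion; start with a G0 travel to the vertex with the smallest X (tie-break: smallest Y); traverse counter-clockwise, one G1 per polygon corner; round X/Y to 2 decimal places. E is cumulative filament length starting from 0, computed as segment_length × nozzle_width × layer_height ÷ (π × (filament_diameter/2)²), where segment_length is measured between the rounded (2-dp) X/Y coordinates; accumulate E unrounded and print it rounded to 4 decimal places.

At z = 18.56 mm: the cylinder: section is a regular 12-gon, circumradius r=2.5; the cone at (8.5, -1) is absent (z outside [1, 13]); the cone at (11.5, 10) is absent (z outside [0, 18]); Merging all regions: only the r=2.5 cylinder is present, so the union is just that shape — 1 connected region; (rotated 5° about Z; rotation is an isometry so areas/perimeters/island counts are preserved). The outline is a single polygon with 12 vertices. Extrusion per mm of travel: 0.4 × 0.32 / (π × 0.875²) = 0.053216. Accumulating E over each segment gives final E = 0.8269.

G0 X-2.49 Y-0.22 Z18.56
G1 X-2.05 Y-1.43 E0.0685
G1 X-1.06 Y-2.27 E0.1376
G1 X0.22 Y-2.49 E0.2067
G1 X1.43 Y-2.05 E0.2752
G1 X2.27 Y-1.06 E0.3443
G1 X2.49 Y0.22 E0.4135
G1 X2.05 Y1.43 E0.4820
G1 X1.06 Y2.27 E0.5511
G1 X-0.22 Y2.49 E0.6202
G1 X-1.43 Y2.05 E0.6887
G1 X-2.27 Y1.06 E0.7578
G1 X-2.49 Y-0.22 E0.8269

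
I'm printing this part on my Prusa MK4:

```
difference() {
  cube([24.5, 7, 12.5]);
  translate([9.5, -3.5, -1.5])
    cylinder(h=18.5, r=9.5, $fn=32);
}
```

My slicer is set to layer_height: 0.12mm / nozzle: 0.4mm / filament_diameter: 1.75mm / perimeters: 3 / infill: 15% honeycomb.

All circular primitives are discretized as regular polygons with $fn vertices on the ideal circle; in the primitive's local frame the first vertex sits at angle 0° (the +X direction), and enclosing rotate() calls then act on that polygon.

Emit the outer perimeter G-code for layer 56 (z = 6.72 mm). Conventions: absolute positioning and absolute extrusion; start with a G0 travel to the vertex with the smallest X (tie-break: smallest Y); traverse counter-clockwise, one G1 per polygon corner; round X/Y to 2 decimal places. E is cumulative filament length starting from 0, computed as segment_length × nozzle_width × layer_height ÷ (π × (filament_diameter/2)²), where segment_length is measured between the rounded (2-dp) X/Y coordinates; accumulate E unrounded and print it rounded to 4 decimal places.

G0 X0.00 Y0.00 Z6.72
G1 X0.68 Y0.00 E0.0136
G1 X0.72 Y0.14 E0.0165
G1 X1.60 Y1.78 E0.0536
G1 X2.78 Y3.22 E0.0908
G1 X4.22 Y4.40 E0.1279
G1 X5.86 Y5.28 E0.1651
G1 X7.65 Y5.82 E0.2024
G1 X9.50 Y6.00 E0.2395
G1 X11.35 Y5.82 E0.2766
G1 X13.14 Y5.28 E0.3139
G1 X14.78 Y4.40 E0.3510
G1 X16.22 Y3.22 E0.3882
G1 X17.40 Y1.78 E0.4253
G1 X18.28 Y0.14 E0.4625
G1 X18.32 Y0.00 E0.4654
G1 X24.50 Y0.00 E0.5887
G1 X24.50 Y7.00 E0.7284
G1 X0.00 Y7.00 E1.2173
G1 X0.00 Y0.00 E1.3570

At z = 6.72 mm: the cube is present — its section is the full 24.5×7 rectangle; the r=9.5 cylinder at (9.5, -3.5) gives a regular 32-gon of circumradius 9.5 (constant along its height); Subtracting the remaining from the first: starting from the 24.5×7 cube, the r=9.5 cylinder at (9.5, -3.5) partially overlaps it — only the 76.12 mm² overlap (of its 281.71 mm²) is removed, clipping the outline — 1 connected region. The outline is a single polygon with 19 vertices. Extrusion per mm of travel: 0.4 × 0.12 / (π × 0.875²) = 0.019956. Accumulating E over each segment gives final E = 1.3570.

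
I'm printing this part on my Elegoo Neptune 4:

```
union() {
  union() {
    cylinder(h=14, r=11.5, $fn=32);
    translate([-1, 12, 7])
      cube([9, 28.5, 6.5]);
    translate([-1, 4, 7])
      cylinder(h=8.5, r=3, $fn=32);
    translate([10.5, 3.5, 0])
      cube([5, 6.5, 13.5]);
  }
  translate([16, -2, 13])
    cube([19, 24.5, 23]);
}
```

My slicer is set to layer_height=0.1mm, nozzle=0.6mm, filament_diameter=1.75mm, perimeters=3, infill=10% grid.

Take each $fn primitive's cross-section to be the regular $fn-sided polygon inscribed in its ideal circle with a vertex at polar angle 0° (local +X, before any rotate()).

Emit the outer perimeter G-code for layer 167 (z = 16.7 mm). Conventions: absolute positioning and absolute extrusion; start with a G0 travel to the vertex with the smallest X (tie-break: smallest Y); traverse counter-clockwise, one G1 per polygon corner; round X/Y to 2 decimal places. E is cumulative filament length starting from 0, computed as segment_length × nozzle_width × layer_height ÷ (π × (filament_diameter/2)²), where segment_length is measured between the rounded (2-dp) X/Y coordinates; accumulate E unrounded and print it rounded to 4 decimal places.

At z = 16.7 mm: the cylinder is not intersected at this z (z outside [0, 14]); the cube at (-1, 12) does not reach this height (z outside [7, 13.5]); the cylinder at (-1, 4) does not reach this height (z outside [7, 15.5]); the cube at (10.5, 3.5) is not intersected at this z (z outside [0, 13.5]); Merging all regions: nothing is present at this height; the cube at (16, -2) is present — its section is the full 19×24.5 rectangle; Merging all regions: only the 19×24.5 cube at (16, -2) is present, so the union is just that shape — 1 connected region. The outline is a single polygon with 4 vertices. Extrusion per mm of travel: 0.6 × 0.1 / (π × 0.875²) = 0.024945. Accumulating E over each segment gives final E = 2.1702.

G0 X16.00 Y-2.00 Z16.70
G1 X35.00 Y-2.00 E0.4740
G1 X35.00 Y22.50 E1.0851
G1 X16.00 Y22.50 E1.5591
G1 X16.00 Y-2.00 E2.1702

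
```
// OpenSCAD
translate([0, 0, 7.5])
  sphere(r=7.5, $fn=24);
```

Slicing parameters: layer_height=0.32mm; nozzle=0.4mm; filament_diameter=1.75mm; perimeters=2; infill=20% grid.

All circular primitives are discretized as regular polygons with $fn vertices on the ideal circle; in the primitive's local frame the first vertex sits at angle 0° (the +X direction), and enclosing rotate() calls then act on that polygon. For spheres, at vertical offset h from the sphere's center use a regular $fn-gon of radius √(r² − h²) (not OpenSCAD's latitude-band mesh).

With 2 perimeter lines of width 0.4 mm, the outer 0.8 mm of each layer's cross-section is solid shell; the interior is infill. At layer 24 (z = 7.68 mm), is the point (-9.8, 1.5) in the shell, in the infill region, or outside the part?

outside

At z = 7.68 mm: the r=7.5 sphere slices to a regular 24-gon of circumradius 7.498 (√(r²−h²) with h=0.18 from center). Overall, the cross-section is a single solid region. The nearest boundary edge runs (-7.24, 1.94)→(-7.50, 0.00); distance from the point to it = 2.48 mm. The point is not inside any of the regions above, so it lies outside the cross-section (2.48 mm from the nearest boundary).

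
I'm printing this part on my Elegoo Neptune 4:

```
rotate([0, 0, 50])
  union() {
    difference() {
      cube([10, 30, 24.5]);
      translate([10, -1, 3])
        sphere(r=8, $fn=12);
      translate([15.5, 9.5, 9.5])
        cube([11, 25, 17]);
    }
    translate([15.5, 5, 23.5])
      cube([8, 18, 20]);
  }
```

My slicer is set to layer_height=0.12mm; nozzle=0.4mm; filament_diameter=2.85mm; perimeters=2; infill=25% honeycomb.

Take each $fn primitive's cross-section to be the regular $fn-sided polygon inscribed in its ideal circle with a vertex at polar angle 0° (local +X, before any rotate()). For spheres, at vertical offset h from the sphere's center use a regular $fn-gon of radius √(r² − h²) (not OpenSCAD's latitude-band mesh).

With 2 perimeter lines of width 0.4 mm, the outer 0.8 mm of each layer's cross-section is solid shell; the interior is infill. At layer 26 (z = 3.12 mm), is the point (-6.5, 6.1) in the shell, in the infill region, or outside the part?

At z = 3.12 mm: the 10×30 cube contributes its full rectangle; the r=8 sphere at (10, -1) contributes a regular 12-gon of circumradius √(8²−0.12²) = 7.999; the cube at (15.5, 9.5) is not intersected at this z (z outside [9.5, 26.5]); Taking the first minus the rest: starting from the 10×30 cube, the r=8 sphere at (10, -1) partially overlaps it — only the 40.12 mm² overlap (of its 191.96 mm²) is removed, clipping the outline — 1 connected region; the cube at (15.5, 5) is not intersected at this z (z outside [23.5, 43.5]); Taking the union: only the result so far is present, so the union is just that shape — 1 connected region; (rotated 50° about Z; rotation is an isometry so areas/perimeters/island counts are preserved). Overall, the cross-section is a single solid region. Undo the 50° rotation: the query point maps to (0.495, 8.900) in the un-rotated model frame. The nearest boundary edge runs (0.00, 0.00)→(0.00, 30.00); distance from the point to it = 0.49 mm. The point is inside the cross-section, 0.49 mm from the nearest boundary — within the 0.8 mm shell band (2 × 0.4).

shell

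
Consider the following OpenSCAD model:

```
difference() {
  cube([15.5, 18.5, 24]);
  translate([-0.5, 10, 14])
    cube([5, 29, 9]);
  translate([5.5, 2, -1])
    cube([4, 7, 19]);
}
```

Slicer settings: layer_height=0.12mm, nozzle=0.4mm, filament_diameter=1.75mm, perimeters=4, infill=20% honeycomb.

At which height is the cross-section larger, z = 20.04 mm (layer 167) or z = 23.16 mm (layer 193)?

Layer 167 (z = 20.04): the 15.5×18.5 cube contributes its full rectangle (area 286.75 mm²); the cube at (-0.5, 10) (footprint 5×29) is included at this height (area 145.00 mm²); the cube at (5.5, 2) is absent (z outside [-1, 18]); Taking the first minus the rest: starting from the 15.5×18.5 cube (286.75 mm²), the 5×29 cube at (-0.5, 10) partially overlaps it — only the 38.25 mm² overlap (of its 145.00 mm²) is removed, clipping the outline — area = 248.50 mm². So its area = 248.50 mm². Layer 193 (z = 23.16): the 15.5×18.5 cube contributes its full rectangle (area 286.75 mm²); the cube at (-0.5, 10) does not reach this height (z outside [14, 23]); the cube at (5.5, 2) does not reach this height (z outside [-1, 18]); Subtracting the remaining from the first: none of the subtracted shapes is present at this height, so the 15.5×18.5 cube is unchanged — area = 286.75 mm². So its area = 286.75 mm². Layer 193 is larger (286.75 vs 248.50 mm²).

layer 193 (z = 23.16 mm)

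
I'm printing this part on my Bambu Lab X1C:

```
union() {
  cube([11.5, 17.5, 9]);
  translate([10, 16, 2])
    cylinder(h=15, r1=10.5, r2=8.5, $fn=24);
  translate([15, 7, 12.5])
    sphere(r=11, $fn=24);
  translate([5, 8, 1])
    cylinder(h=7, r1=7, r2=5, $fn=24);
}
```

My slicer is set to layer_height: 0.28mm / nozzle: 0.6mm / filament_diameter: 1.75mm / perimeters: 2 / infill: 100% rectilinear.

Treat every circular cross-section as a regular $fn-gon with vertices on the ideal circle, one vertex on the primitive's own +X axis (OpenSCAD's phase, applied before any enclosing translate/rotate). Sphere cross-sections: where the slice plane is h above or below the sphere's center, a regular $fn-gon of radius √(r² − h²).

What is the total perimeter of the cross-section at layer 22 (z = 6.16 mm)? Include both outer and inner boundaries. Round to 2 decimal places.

At z = 6.16 mm: the cube (footprint 11.5×17.5) is included at this height (perimeter 58.00 mm); the cone at (10, 16): at t=0.277 of its height the radius interpolates to r₁+(r₂−r₁)t = 9.945, giving a regular 24-gon of that circumradius (perimeter = 2·24·9.945·sin(180°/24) = 62.31 mm); the r=11 sphere at (15, 7) contributes a regular 24-gon of circumradius √(11²−6.34²) = 8.989 (perimeter = 2·24·8.989·sin(180°/24) = 56.32 mm); the cone at (5, 8): at t=0.737 of its height the radius interpolates to r₁+(r₂−r₁)t = 5.526, giving a regular 24-gon of that circumradius (perimeter = 2·24·5.526·sin(180°/24) = 34.62 mm); Merging all regions: the regions partially overlap (shared area 323.55 mm²), so the edge portions inside another operand are dropped and the merged outline is re-measured after clipping — boundary = 87.58 mm. Overall, the cross-section is a single solid region. Total boundary length (outer) = 87.58 mm.

87.58 mm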